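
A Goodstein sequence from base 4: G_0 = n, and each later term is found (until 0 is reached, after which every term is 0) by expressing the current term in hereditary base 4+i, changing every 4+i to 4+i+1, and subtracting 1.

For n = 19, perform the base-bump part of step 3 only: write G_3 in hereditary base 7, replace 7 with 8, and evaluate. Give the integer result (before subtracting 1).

G_0 = 19. HB_4(19) = 4^2 + 3. Bump = 28. G_1 = 27.
G_1 = 27. HB_5(27) = 5^2 + 2. Bump = 38. G_2 = 37.
G_2 = 37. HB_6(37) = 6^2 + 1. Bump = 50. G_3 = 49.
G_3 = 49. HB_7(49) = 7^2. Bump = 64. G_4 = 63.

64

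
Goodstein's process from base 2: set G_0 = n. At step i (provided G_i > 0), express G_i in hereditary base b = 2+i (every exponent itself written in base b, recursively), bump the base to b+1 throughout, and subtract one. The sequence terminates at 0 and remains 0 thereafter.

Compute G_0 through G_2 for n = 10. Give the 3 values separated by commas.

[0] 10 ≡ 2^(2 + 1) + 2 (base 2). Lift 3: 84. −1: 83.
[1] 83 ≡ 3^(3 + 1) + 2 (base 3). Lift 4: 1026. −1: 1025.

10, 83, 1025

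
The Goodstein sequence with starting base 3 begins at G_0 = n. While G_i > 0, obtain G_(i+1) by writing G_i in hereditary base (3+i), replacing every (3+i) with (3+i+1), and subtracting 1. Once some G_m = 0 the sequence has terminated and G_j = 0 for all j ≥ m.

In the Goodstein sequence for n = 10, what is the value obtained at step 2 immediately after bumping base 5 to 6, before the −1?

step 0: 10 = 3^2 + 1; sub 4 for 3: 4^2 + 1; = 17; G_1 = 17−1 = 16
step 1: 16 = 4^2; sub 5 for 4: 5^2; = 25; G_2 = 25−1 = 24
step 2: 24 = 4·5 + 4; sub 6 for 5: 4·6 + 4; = 28; G_3 = 28−1 = 27

28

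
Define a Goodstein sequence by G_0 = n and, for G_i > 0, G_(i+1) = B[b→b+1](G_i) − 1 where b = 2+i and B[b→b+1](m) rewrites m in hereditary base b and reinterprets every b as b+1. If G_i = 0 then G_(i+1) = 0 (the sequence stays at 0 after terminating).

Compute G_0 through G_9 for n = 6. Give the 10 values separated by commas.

(0) 6|_2 = 2^2 + 2 ↦ 3^3 + 3|_3 = 30 ⇒ 29
(1) 29|_3 = 3^3 + 2 ↦ 4^4 + 2|_4 = 258 ⇒ 257
(2) 257|_4 = 4^4 + 1 ↦ 5^5 + 1|_5 = 3126 ⇒ 3125
(3) 3125|_5 = 5^5 ↦ 6^6|_6 = 46656 ⇒ 46655
(4) 46655|_6 = 5·6^5 + 5·6^4 + 5·6^3 + 5·6^2 + 5·6 + 5 ↦ 5·7^5 + 5·7^4 + 5·7^3 + 5·7^2 + 5·7 + 5|_7 = 98040 ⇒ 98039
(5) 98039|_7 = 5·7^5 + 5·7^4 + 5·7^3 + 5·7^2 + 5·7 + 4 ↦ 5·8^5 + 5·8^4 + 5·8^3 + 5·8^2 + 5·8 + 4|_8 = 187244 ⇒ 187243
(6) 187243|_8 = 5·8^5 + 5·8^4 + 5·8^3 + 5·8^2 + 5·8 + 3 ↦ 5·9^5 + 5·9^4 + 5·9^3 + 5·9^2 + 5·9 + 3|_9 = 332148 ⇒ 332147
(7) 332147|_9 = 5·9^5 + 5·9^4 + 5·9^3 + 5·9^2 + 5·9 + 2 ↦ 5·10^5 + 5·10^4 + 5·10^3 + 5·10^2 + 5·10 + 2|_10 = 555552 ⇒ 555551
(8) 555551|_10 = 5·10^5 + 5·10^4 + 5·10^3 + 5·10^2 + 5·10 + 1 ↦ 5·11^5 + 5·11^4 + 5·11^3 + 5·11^2 + 5·11 + 1|_11 = 885776 ⇒ 885775

6, 29, 257, 3125, 46655, 98039, 187243, 332147, 555551, 885775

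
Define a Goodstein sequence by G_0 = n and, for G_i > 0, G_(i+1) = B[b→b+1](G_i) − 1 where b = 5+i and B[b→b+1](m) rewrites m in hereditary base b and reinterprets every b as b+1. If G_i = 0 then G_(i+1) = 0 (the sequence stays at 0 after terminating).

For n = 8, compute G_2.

8

step 0: 8 = 5 + 3; sub 6 for 5: 6 + 3; = 9; G_1 = 9−1 = 8
step 1: 8 = 6 + 2; sub 7 for 6: 7 + 2; = 9; G_2 = 9−1 = 8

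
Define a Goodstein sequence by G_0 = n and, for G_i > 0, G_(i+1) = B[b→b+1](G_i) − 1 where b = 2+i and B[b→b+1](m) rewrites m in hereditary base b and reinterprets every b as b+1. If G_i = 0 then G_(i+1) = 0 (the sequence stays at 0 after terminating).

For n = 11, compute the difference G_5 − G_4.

G_0=11  [base 2] 2^(2 + 1) + 2 + 1  →[2↦3]→  3^(3 + 1) + 3 + 1 = 85  −1 ⇒ G_1=84
G_1=84  [base 3] 3^(3 + 1) + 3  →[3↦4]→  4^(4 + 1) + 4 = 1028  −1 ⇒ G_2=1027
G_2=1027  [base 4] 4^(4 + 1) + 3  →[4↦5]→  5^(5 + 1) + 3 = 15628  −1 ⇒ G_3=15627
G_3=15627  [base 5] 5^(5 + 1) + 2  →[5↦6]→  6^(6 + 1) + 2 = 279938  −1 ⇒ G_4=279937
G_4=279937  [base 6] 6^(6 + 1) + 1  →[6↦7]→  7^(7 + 1) + 1 = 5764802  −1 ⇒ G_5=5764801

5484864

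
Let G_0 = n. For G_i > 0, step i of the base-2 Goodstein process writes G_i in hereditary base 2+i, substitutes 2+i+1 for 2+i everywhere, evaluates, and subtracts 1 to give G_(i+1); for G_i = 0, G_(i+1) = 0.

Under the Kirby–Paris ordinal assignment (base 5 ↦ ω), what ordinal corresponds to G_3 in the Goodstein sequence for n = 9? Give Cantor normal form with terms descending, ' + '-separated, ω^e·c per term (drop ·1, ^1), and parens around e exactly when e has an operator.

ω^ω·3 + ω^3·3 + ω^2·3 + ω·3 + 2

base 2: 9 = 2^(2 + 1) + 1; at 3: 3^(3 + 1) + 1 = 82; next = 81
base 3: 81 = 3^(3 + 1); at 4: 4^(4 + 1) = 1024; next = 1023
base 4: 1023 = 3·4^4 + 3·4^3 + 3·4^2 + 3·4 + 3; at 5: 3·5^5 + 3·5^3 + 3·5^2 + 3·5 + 3 = 9843; next = 9842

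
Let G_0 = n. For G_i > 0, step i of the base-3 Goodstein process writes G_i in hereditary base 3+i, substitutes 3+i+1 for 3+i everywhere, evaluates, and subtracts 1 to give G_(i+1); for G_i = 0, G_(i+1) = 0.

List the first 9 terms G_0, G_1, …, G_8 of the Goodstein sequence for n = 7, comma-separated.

7, 8, 9, 9, 9, 9, 9, 9, 8

G_0 = 7. HB_3(7) = 2·3 + 1. Bump = 9. G_1 = 8.
G_1 = 8. HB_4(8) = 2·4. Bump = 10. G_2 = 9.
G_2 = 9. HB_5(9) = 5 + 4. Bump = 10. G_3 = 9.
G_3 = 9. HB_6(9) = 6 + 3. Bump = 10. G_4 = 9.
G_4 = 9. HB_7(9) = 7 + 2. Bump = 10. G_5 = 9.
G_5 = 9. HB_8(9) = 8 + 1. Bump = 10. G_6 = 9.
G_6 = 9. HB_9(9) = 9. Bump = 10. G_7 = 9.
G_7 = 9. HB_10(9) = 9. Bump = 9. G_8 = 8.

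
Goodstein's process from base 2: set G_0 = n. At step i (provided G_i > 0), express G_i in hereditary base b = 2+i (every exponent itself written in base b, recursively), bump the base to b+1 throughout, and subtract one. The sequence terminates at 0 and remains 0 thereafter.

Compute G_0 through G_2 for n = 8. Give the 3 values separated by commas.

(0) 8|_2 = 2^(2 + 1) ↦ 3^(3 + 1)|_3 = 81 ⇒ 80
(1) 80|_3 = 2·3^3 + 2·3^2 + 2·3 + 2 ↦ 2·4^4 + 2·4^2 + 2·4 + 2|_4 = 554 ⇒ 553

8, 80, 553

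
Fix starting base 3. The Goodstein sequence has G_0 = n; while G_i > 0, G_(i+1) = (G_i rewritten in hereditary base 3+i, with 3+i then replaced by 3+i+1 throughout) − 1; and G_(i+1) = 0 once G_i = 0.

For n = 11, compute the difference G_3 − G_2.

10

(0) 11|_3 = 3^2 + 2 ↦ 4^2 + 2|_4 = 18 ⇒ 17
(1) 17|_4 = 4^2 + 1 ↦ 5^2 + 1|_5 = 26 ⇒ 25
(2) 25|_5 = 5^2 ↦ 6^2|_6 = 36 ⇒ 35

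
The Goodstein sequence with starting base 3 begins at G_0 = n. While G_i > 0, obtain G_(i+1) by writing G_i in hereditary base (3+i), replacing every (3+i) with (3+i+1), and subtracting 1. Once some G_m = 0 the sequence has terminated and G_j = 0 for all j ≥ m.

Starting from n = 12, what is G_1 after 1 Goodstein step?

19

12 —HB3→ 3^2 + 3 —bump→ 4^2 + 4 = 20 —(−1)→ 19
19 —HB4→ 4^2 + 3 —bump→ 5^2 + 3 = 28 —(−1)→ 27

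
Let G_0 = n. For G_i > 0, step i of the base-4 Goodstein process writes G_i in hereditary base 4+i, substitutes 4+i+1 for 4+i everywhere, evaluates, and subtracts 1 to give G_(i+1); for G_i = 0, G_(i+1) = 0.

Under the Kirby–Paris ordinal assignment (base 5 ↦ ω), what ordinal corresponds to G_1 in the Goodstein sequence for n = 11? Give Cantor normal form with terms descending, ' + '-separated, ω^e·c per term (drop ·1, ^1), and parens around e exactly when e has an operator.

[0] 11 ≡ 2·4 + 3 (base 4). Lift 5: 13. −1: 12.
[1] 12 ≡ 2·5 + 2 (base 5). Lift 6: 14. −1: 13.

ω·2 + 2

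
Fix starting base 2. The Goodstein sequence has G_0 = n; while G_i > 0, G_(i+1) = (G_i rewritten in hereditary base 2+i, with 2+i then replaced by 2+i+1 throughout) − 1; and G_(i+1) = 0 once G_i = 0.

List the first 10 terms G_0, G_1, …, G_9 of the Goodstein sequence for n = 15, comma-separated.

15, 111, 1283, 18752, 326593, 6588344, 150994943, 3524450280, 100077777775, 3138578427934

i=0: 15 = 2^(2 + 1) + 2^2 + 2 + 1 (b=2); 2→3: 3^(3 + 1) + 3^3 + 3 + 1 = 112; 112−1 = 111
i=1: 111 = 3^(3 + 1) + 3^3 + 3 (b=3); 3→4: 4^(4 + 1) + 4^4 + 4 = 1284; 1284−1 = 1283
i=2: 1283 = 4^(4 + 1) + 4^4 + 3 (b=4); 4→5: 5^(5 + 1) + 5^5 + 3 = 18753; 18753−1 = 18752
i=3: 18752 = 5^(5 + 1) + 5^5 + 2 (b=5); 5→6: 6^(6 + 1) + 6^6 + 2 = 326594; 326594−1 = 326593
i=4: 326593 = 6^(6 + 1) + 6^6 + 1 (b=6); 6→7: 7^(7 + 1) + 7^7 + 1 = 6588345; 6588345−1 = 6588344
i=5: 6588344 = 7^(7 + 1) + 7^7 (b=7); 7→8: 8^(8 + 1) + 8^8 = 150994944; 150994944−1 = 150994943
i=6: 150994943 = 8^(8 + 1) + 7·8^7 + 7·8^6 + 7·8^5 + 7·8^4 + 7·8^3 + 7·8^2 + 7·8 + 7 (b=8); 8→9: 9^(9 + 1) + 7·9^7 + 7·9^6 + 7·9^5 + 7·9^4 + 7·9^3 + 7·9^2 + 7·9 + 7 = 3524450281; 3524450281−1 = 3524450280
i=7: 3524450280 = 9^(9 + 1) + 7·9^7 + 7·9^6 + 7·9^5 + 7·9^4 + 7·9^3 + 7·9^2 + 7·9 + 6 (b=9); 9→10: 10^(10 + 1) + 7·10^7 + 7·10^6 + 7·10^5 + 7·10^4 + 7·10^3 + 7·10^2 + 7·10 + 6 = 100077777776; 100077777776−1 = 100077777775
i=8: 100077777775 = 10^(10 + 1) + 7·10^7 + 7·10^6 + 7·10^5 + 7·10^4 + 7·10^3 + 7·10^2 + 7·10 + 5 (b=10); 10→11: 11^(11 + 1) + 7·11^7 + 7·11^6 + 7·11^5 + 7·11^4 + 7·11^3 + 7·11^2 + 7·11 + 5 = 3138578427935; 3138578427935−1 = 3138578427934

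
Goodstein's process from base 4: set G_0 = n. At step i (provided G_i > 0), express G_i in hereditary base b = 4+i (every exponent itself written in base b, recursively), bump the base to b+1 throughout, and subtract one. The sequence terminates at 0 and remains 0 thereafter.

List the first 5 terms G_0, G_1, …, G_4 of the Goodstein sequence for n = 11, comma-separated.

G_0 = 11. HB_4(11) = 2·4 + 3. Bump = 13. G_1 = 12.
G_1 = 12. HB_5(12) = 2·5 + 2. Bump = 14. G_2 = 13.
G_2 = 13. HB_6(13) = 2·6 + 1. Bump = 15. G_3 = 14.
G_3 = 14. HB_7(14) = 2·7. Bump = 16. G_4 = 15.

11, 12, 13, 14, 15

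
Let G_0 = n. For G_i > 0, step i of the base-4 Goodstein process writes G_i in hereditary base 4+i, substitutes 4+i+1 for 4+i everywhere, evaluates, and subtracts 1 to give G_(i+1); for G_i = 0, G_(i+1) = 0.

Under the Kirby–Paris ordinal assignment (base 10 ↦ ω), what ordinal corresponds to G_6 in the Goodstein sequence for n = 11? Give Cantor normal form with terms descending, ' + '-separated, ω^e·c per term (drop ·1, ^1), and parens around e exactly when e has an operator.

[0] 11 ≡ 2·4 + 3 (base 4). Lift 5: 13. −1: 12.
[1] 12 ≡ 2·5 + 2 (base 5). Lift 6: 14. −1: 13.
[2] 13 ≡ 2·6 + 1 (base 6). Lift 7: 15. −1: 14.
[3] 14 ≡ 2·7 (base 7). Lift 8: 16. −1: 15.
[4] 15 ≡ 8 + 7 (base 8). Lift 9: 16. −1: 15.
[5] 15 ≡ 9 + 6 (base 9). Lift 10: 16. −1: 15.
[6] 15 ≡ 10 + 5 (base 10). Lift 11: 16. −1: 15.

ω + 5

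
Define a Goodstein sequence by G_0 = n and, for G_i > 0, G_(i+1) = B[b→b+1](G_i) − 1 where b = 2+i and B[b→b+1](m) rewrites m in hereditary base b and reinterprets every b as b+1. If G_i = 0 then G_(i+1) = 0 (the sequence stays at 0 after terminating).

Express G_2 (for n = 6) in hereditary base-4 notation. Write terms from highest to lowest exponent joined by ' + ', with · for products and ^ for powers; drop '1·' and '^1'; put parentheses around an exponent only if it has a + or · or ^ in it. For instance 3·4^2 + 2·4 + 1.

4^4 + 1

(0) 6|_2 = 2^2 + 2 ↦ 3^3 + 3|_3 = 30 ⇒ 29
(1) 29|_3 = 3^3 + 2 ↦ 4^4 + 2|_4 = 258 ⇒ 257
(2) 257|_4 = 4^4 + 1 ↦ 5^5 + 1|_5 = 3126 ⇒ 3125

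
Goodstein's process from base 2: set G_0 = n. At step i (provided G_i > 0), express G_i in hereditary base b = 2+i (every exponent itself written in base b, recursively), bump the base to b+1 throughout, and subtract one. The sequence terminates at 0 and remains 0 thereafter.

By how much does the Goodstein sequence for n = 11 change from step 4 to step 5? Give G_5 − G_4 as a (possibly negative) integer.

5484864

step 0: 11 = 2^(2 + 1) + 2 + 1; sub 3 for 2: 3^(3 + 1) + 3 + 1; = 85; G_1 = 85−1 = 84
step 1: 84 = 3^(3 + 1) + 3; sub 4 for 3: 4^(4 + 1) + 4; = 1028; G_2 = 1028−1 = 1027
step 2: 1027 = 4^(4 + 1) + 3; sub 5 for 4: 5^(5 + 1) + 3; = 15628; G_3 = 15628−1 = 15627
step 3: 15627 = 5^(5 + 1) + 2; sub 6 for 5: 6^(6 + 1) + 2; = 279938; G_4 = 279938−1 = 279937
step 4: 279937 = 6^(6 + 1) + 1; sub 7 for 6: 7^(7 + 1) + 1; = 5764802; G_5 = 5764802−1 = 5764801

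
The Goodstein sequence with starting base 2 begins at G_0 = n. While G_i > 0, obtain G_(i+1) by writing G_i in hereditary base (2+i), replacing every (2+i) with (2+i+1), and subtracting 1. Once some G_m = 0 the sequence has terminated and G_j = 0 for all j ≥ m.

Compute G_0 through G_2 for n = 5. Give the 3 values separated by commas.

5, 27, 255

G_0 = 5. HB_2(5) = 2^2 + 1. Bump = 28. G_1 = 27.
G_1 = 27. HB_3(27) = 3^3. Bump = 256. G_2 = 255.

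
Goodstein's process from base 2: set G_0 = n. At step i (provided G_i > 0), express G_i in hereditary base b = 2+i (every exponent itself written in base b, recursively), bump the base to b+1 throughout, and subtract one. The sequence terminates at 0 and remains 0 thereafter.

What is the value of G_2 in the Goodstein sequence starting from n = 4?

41

[0] 4 ≡ 2^2 (base 2). Lift 3: 27. −1: 26.
[1] 26 ≡ 2·3^2 + 2·3 + 2 (base 3). Lift 4: 42. −1: 41.
[2] 41 ≡ 2·4^2 + 2·4 + 1 (base 4). Lift 5: 61. −1: 60.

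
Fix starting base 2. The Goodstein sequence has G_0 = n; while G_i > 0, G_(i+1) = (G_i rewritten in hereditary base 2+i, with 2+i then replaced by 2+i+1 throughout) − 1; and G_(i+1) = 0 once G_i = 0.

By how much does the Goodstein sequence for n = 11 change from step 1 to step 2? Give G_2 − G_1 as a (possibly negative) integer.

G_0 = 11. HB_2(11) = 2^(2 + 1) + 2 + 1. Bump = 85. G_1 = 84.
G_1 = 84. HB_3(84) = 3^(3 + 1) + 3. Bump = 1028. G_2 = 1027.

943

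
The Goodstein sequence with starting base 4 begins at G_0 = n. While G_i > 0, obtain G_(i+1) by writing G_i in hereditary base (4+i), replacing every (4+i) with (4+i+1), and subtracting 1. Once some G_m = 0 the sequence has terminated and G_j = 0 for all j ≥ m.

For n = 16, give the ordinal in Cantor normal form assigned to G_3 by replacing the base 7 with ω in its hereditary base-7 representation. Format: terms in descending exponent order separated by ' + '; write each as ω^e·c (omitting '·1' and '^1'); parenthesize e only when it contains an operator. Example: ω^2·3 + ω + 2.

ω·4 + 2

G_0 = 16. HB_4(16) = 4^2. Bump = 25. G_1 = 24.
G_1 = 24. HB_5(24) = 4·5 + 4. Bump = 28. G_2 = 27.
G_2 = 27. HB_6(27) = 4·6 + 3. Bump = 31. G_3 = 30.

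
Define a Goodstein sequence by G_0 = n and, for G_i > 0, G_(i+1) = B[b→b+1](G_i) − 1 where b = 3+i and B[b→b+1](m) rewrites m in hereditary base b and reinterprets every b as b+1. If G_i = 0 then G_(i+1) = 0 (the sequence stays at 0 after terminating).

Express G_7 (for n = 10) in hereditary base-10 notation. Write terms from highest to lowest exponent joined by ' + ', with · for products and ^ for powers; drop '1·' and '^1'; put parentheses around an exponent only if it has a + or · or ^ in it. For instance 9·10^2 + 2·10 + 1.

3·10 + 9

[0] 10 ≡ 3^2 + 1 (base 3). Lift 4: 17. −1: 16.
[1] 16 ≡ 4^2 (base 4). Lift 5: 25. −1: 24.
[2] 24 ≡ 4·5 + 4 (base 5). Lift 6: 28. −1: 27.
[3] 27 ≡ 4·6 + 3 (base 6). Lift 7: 31. −1: 30.
[4] 30 ≡ 4·7 + 2 (base 7). Lift 8: 34. −1: 33.
[5] 33 ≡ 4·8 + 1 (base 8). Lift 9: 37. −1: 36.
[6] 36 ≡ 4·9 (base 9). Lift 10: 40. −1: 39.
[7] 39 ≡ 3·10 + 9 (base 10). Lift 11: 42. −1: 41.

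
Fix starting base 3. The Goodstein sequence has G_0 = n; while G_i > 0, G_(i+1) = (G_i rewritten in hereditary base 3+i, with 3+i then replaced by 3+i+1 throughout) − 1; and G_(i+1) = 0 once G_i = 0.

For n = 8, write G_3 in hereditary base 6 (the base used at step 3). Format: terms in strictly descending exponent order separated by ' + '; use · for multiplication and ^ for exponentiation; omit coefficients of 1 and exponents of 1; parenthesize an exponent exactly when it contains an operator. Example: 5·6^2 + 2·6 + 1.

G_0=8  [base 3] 2·3 + 2  →[3↦4]→  2·4 + 2 = 10  −1 ⇒ G_1=9
G_1=9  [base 4] 2·4 + 1  →[4↦5]→  2·5 + 1 = 11  −1 ⇒ G_2=10
G_2=10  [base 5] 2·5  →[5↦6]→  2·6 = 12  −1 ⇒ G_3=11

6 + 5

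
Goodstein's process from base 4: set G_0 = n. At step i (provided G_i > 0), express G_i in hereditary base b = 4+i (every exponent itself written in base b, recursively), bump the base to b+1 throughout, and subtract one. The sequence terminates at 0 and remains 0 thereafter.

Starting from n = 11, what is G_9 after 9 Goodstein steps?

G_0 = 11. HB_4(11) = 2·4 + 3. Bump = 13. G_1 = 12.
G_1 = 12. HB_5(12) = 2·5 + 2. Bump = 14. G_2 = 13.
G_2 = 13. HB_6(13) = 2·6 + 1. Bump = 15. G_3 = 14.
G_3 = 14. HB_7(14) = 2·7. Bump = 16. G_4 = 15.
G_4 = 15. HB_8(15) = 8 + 7. Bump = 16. G_5 = 15.
G_5 = 15. HB_9(15) = 9 + 6. Bump = 16. G_6 = 15.
G_6 = 15. HB_10(15) = 10 + 5. Bump = 16. G_7 = 15.
G_7 = 15. HB_11(15) = 11 + 4. Bump = 16. G_8 = 15.
G_8 = 15. HB_12(15) = 12 + 3. Bump = 16. G_9 = 15.

15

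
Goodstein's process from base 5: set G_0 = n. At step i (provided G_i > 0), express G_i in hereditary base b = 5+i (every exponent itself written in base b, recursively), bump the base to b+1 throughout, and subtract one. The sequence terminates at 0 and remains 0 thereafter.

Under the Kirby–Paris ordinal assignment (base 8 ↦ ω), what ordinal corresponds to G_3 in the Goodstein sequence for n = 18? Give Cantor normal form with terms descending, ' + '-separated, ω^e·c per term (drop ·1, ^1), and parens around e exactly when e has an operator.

base 5: 18 = 3·5 + 3; at 6: 3·6 + 3 = 21; next = 20
base 6: 20 = 3·6 + 2; at 7: 3·7 + 2 = 23; next = 22
base 7: 22 = 3·7 + 1; at 8: 3·8 + 1 = 25; next = 24
base 8: 24 = 3·8; at 9: 3·9 = 27; next = 26

ω·3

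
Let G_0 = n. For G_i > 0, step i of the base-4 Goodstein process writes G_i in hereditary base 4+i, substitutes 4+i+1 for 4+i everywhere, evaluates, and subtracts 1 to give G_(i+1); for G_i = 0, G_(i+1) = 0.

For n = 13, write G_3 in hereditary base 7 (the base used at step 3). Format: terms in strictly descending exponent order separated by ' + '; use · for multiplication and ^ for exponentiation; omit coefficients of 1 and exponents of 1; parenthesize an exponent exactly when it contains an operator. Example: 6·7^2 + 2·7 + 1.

2·7 + 4

[0] 13 ≡ 3·4 + 1 (base 4). Lift 5: 16. −1: 15.
[1] 15 ≡ 3·5 (base 5). Lift 6: 18. −1: 17.
[2] 17 ≡ 2·6 + 5 (base 6). Lift 7: 19. −1: 18.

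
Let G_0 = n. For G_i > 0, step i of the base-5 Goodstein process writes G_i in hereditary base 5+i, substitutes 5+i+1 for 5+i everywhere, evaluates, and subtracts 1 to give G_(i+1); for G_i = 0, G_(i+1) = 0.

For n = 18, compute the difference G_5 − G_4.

i=0: 18 = 3·5 + 3 (b=5); 5→6: 3·6 + 3 = 21; 21−1 = 20
i=1: 20 = 3·6 + 2 (b=6); 6→7: 3·7 + 2 = 23; 23−1 = 22
i=2: 22 = 3·7 + 1 (b=7); 7→8: 3·8 + 1 = 25; 25−1 = 24
i=3: 24 = 3·8 (b=8); 8→9: 3·9 = 27; 27−1 = 26
i=4: 26 = 2·9 + 8 (b=9); 9→10: 2·10 + 8 = 28; 28−1 = 27

1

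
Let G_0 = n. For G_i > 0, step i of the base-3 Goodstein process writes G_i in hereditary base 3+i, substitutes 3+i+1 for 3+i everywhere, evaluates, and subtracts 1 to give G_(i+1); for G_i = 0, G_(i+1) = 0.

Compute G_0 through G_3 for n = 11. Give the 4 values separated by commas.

11, 17, 25, 35

11 —HB3→ 3^2 + 2 —bump→ 4^2 + 2 = 18 —(−1)→ 17
17 —HB4→ 4^2 + 1 —bump→ 5^2 + 1 = 26 —(−1)→ 25
25 —HB5→ 5^2 —bump→ 6^2 = 36 —(−1)→ 35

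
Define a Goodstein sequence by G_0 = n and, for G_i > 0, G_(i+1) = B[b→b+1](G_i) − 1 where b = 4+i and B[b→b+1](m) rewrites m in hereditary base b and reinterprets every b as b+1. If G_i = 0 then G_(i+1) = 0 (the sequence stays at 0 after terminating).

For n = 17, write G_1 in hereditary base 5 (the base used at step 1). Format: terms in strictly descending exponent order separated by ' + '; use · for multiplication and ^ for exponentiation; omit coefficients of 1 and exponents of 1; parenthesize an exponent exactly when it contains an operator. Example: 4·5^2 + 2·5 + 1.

5^2

G_0=17  [base 4] 4^2 + 1  →[4↦5]→  5^2 + 1 = 26  −1 ⇒ G_1=25
G_1=25  [base 5] 5^2  →[5↦6]→  6^2 = 36  −1 ⇒ G_2=35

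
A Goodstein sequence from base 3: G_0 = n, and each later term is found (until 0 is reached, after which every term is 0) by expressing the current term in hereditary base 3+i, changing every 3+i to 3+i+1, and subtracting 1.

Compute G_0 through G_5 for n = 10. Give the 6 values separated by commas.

base 3: 10 = 3^2 + 1; at 4: 4^2 + 1 = 17; next = 16
base 4: 16 = 4^2; at 5: 5^2 = 25; next = 24
base 5: 24 = 4·5 + 4; at 6: 4·6 + 4 = 28; next = 27
base 6: 27 = 4·6 + 3; at 7: 4·7 + 3 = 31; next = 30
base 7: 30 = 4·7 + 2; at 8: 4·8 + 2 = 34; next = 33

10, 16, 24, 27, 30, 33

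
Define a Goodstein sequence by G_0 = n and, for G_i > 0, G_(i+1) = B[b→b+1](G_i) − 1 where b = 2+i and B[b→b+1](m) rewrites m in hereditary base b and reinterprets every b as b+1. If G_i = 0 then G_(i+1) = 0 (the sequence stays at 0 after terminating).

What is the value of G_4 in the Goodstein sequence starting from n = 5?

i=0: 5 = 2^2 + 1 (b=2); 2→3: 3^3 + 1 = 28; 28−1 = 27
i=1: 27 = 3^3 (b=3); 3→4: 4^4 = 256; 256−1 = 255
i=2: 255 = 3·4^3 + 3·4^2 + 3·4 + 3 (b=4); 4→5: 3·5^3 + 3·5^2 + 3·5 + 3 = 468; 468−1 = 467
i=3: 467 = 3·5^3 + 3·5^2 + 3·5 + 2 (b=5); 5→6: 3·6^3 + 3·6^2 + 3·6 + 2 = 776; 776−1 = 775

775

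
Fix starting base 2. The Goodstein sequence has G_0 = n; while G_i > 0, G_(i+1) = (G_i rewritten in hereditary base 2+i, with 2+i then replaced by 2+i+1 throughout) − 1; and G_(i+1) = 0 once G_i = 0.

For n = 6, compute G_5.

98039

(0) 6|_2 = 2^2 + 2 ↦ 3^3 + 3|_3 = 30 ⇒ 29
(1) 29|_3 = 3^3 + 2 ↦ 4^4 + 2|_4 = 258 ⇒ 257
(2) 257|_4 = 4^4 + 1 ↦ 5^5 + 1|_5 = 3126 ⇒ 3125
(3) 3125|_5 = 5^5 ↦ 6^6|_6 = 46656 ⇒ 46655
(4) 46655|_6 = 5·6^5 + 5·6^4 + 5·6^3 + 5·6^2 + 5·6 + 5 ↦ 5·7^5 + 5·7^4 + 5·7^3 + 5·7^2 + 5·7 + 5|_7 = 98040 ⇒ 98039
(5) 98039|_7 = 5·7^5 + 5·7^4 + 5·7^3 + 5·7^2 + 5·7 + 4 ↦ 5·8^5 + 5·8^4 + 5·8^3 + 5·8^2 + 5·8 + 4|_8 = 187244 ⇒ 187243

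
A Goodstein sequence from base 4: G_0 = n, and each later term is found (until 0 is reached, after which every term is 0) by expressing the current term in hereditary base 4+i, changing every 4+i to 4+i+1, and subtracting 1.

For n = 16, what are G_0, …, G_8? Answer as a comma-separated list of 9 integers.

G_0 = 16. HB_4(16) = 4^2. Bump = 25. G_1 = 24.
G_1 = 24. HB_5(24) = 4·5 + 4. Bump = 28. G_2 = 27.
G_2 = 27. HB_6(27) = 4·6 + 3. Bump = 31. G_3 = 30.
G_3 = 30. HB_7(30) = 4·7 + 2. Bump = 34. G_4 = 33.
G_4 = 33. HB_8(33) = 4·8 + 1. Bump = 37. G_5 = 36.
G_5 = 36. HB_9(36) = 4·9. Bump = 40. G_6 = 39.
G_6 = 39. HB_10(39) = 3·10 + 9. Bump = 42. G_7 = 41.
G_7 = 41. HB_11(41) = 3·11 + 8. Bump = 44. G_8 = 43.

16, 24, 27, 30, 33, 36, 39, 41, 43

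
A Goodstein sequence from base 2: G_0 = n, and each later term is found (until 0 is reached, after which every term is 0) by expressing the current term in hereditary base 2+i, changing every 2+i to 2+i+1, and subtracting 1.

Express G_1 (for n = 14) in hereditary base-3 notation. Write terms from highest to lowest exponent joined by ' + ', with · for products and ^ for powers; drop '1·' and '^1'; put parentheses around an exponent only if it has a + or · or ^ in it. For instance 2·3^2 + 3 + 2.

14 —HB2→ 2^(2 + 1) + 2^2 + 2 —bump→ 3^(3 + 1) + 3^3 + 3 = 111 —(−1)→ 110
110 —HB3→ 3^(3 + 1) + 3^3 + 2 —bump→ 4^(4 + 1) + 4^4 + 2 = 1282 —(−1)→ 1281

3^(3 + 1) + 3^3 + 2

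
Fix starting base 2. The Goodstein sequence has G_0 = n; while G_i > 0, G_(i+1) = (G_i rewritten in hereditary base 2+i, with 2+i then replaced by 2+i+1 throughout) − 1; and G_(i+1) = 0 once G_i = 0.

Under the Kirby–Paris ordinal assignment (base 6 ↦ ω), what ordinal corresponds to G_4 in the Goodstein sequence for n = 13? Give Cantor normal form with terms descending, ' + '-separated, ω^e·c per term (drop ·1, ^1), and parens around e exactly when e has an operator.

G_0=13  [base 2] 2^(2 + 1) + 2^2 + 1  →[2↦3]→  3^(3 + 1) + 3^3 + 1 = 109  −1 ⇒ G_1=108
G_1=108  [base 3] 3^(3 + 1) + 3^3  →[3↦4]→  4^(4 + 1) + 4^4 = 1280  −1 ⇒ G_2=1279
G_2=1279  [base 4] 4^(4 + 1) + 3·4^3 + 3·4^2 + 3·4 + 3  →[4↦5]→  5^(5 + 1) + 3·5^3 + 3·5^2 + 3·5 + 3 = 16093  −1 ⇒ G_3=16092
G_3=16092  [base 5] 5^(5 + 1) + 3·5^3 + 3·5^2 + 3·5 + 2  →[5↦6]→  6^(6 + 1) + 3·6^3 + 3·6^2 + 3·6 + 2 = 280712  −1 ⇒ G_4=280711
G_4=280711  [base 6] 6^(6 + 1) + 3·6^3 + 3·6^2 + 3·6 + 1  →[6↦7]→  7^(7 + 1) + 3·7^3 + 3·7^2 + 3·7 + 1 = 5765999  −1 ⇒ G_5=5765998

ω^(ω + 1) + ω^3·3 + ω^2·3 + ω·3 + 1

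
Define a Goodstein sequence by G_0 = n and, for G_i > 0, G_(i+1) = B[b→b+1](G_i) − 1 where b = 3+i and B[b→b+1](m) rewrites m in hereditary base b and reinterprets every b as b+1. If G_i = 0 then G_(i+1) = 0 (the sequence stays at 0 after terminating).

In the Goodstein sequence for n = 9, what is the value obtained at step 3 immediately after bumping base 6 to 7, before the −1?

i=0: 9 = 3^2 (b=3); 3→4: 4^2 = 16; 16−1 = 15
i=1: 15 = 3·4 + 3 (b=4); 4→5: 3·5 + 3 = 18; 18−1 = 17
i=2: 17 = 3·5 + 2 (b=5); 5→6: 3·6 + 2 = 20; 20−1 = 19
i=3: 19 = 3·6 + 1 (b=6); 6→7: 3·7 + 1 = 22; 22−1 = 21

22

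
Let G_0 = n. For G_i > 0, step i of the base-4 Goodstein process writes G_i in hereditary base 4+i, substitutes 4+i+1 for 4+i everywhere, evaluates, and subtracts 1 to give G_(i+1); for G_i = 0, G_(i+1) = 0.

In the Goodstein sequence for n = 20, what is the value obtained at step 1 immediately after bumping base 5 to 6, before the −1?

G_0 = 20. HB_4(20) = 4^2 + 4. Bump = 30. G_1 = 29.
G_1 = 29. HB_5(29) = 5^2 + 4. Bump = 40. G_2 = 39.

40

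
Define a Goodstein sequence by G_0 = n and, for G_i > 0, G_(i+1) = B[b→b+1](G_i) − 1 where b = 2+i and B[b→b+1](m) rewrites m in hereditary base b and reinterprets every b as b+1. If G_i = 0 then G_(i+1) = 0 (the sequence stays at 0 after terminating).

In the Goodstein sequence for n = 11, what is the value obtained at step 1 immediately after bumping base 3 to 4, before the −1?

1028

11 —HB2→ 2^(2 + 1) + 2 + 1 —bump→ 3^(3 + 1) + 3 + 1 = 85 —(−1)→ 84
84 —HB3→ 3^(3 + 1) + 3 —bump→ 4^(4 + 1) + 4 = 1028 —(−1)→ 1027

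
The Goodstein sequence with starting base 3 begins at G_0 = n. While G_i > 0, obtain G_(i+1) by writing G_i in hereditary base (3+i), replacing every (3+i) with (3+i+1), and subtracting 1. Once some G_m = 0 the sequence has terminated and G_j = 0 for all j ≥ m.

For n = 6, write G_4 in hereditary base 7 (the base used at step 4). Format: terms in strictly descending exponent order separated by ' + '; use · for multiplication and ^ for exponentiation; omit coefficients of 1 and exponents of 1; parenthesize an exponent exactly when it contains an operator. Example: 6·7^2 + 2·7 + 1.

i=0: 6 = 2·3 (b=3); 3→4: 2·4 = 8; 8−1 = 7
i=1: 7 = 4 + 3 (b=4); 4→5: 5 + 3 = 8; 8−1 = 7
i=2: 7 = 5 + 2 (b=5); 5→6: 6 + 2 = 8; 8−1 = 7
i=3: 7 = 6 + 1 (b=6); 6→7: 7 + 1 = 8; 8−1 = 7

7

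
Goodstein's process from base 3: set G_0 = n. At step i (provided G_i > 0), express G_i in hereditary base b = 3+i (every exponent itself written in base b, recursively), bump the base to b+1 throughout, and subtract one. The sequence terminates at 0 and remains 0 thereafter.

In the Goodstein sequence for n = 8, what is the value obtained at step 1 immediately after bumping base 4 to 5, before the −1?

step 0: 8 = 2·3 + 2; sub 4 for 3: 2·4 + 2; = 10; G_1 = 10−1 = 9
step 1: 9 = 2·4 + 1; sub 5 for 4: 2·5 + 1; = 11; G_2 = 11−1 = 10

11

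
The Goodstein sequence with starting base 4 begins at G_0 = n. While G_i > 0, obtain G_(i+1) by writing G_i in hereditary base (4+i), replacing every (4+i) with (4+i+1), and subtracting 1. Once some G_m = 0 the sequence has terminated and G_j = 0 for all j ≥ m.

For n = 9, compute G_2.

11

(0) 9|_4 = 2·4 + 1 ↦ 2·5 + 1|_5 = 11 ⇒ 10
(1) 10|_5 = 2·5 ↦ 2·6|_6 = 12 ⇒ 11
(2) 11|_6 = 6 + 5 ↦ 7 + 5|_7 = 12 ⇒ 11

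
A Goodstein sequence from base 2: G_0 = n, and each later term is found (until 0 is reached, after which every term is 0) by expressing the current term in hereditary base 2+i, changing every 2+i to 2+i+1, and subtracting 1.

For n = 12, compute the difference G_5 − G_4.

5484891

base 2: 12 = 2^(2 + 1) + 2^2; at 3: 3^(3 + 1) + 3^3 = 108; next = 107
base 3: 107 = 3^(3 + 1) + 2·3^2 + 2·3 + 2; at 4: 4^(4 + 1) + 2·4^2 + 2·4 + 2 = 1066; next = 1065
base 4: 1065 = 4^(4 + 1) + 2·4^2 + 2·4 + 1; at 5: 5^(5 + 1) + 2·5^2 + 2·5 + 1 = 15686; next = 15685
base 5: 15685 = 5^(5 + 1) + 2·5^2 + 2·5; at 6: 6^(6 + 1) + 2·6^2 + 2·6 = 280020; next = 280019
base 6: 280019 = 6^(6 + 1) + 2·6^2 + 6 + 5; at 7: 7^(7 + 1) + 2·7^2 + 7 + 5 = 5764911; next = 5764910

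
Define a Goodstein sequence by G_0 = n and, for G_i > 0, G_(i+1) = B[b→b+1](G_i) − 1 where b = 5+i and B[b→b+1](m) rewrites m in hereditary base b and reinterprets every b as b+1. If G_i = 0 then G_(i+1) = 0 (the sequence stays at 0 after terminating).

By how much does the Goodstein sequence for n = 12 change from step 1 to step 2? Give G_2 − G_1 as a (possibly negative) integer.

G_0=12  [base 5] 2·5 + 2  →[5↦6]→  2·6 + 2 = 14  −1 ⇒ G_1=13
G_1=13  [base 6] 2·6 + 1  →[6↦7]→  2·7 + 1 = 15  −1 ⇒ G_2=14

1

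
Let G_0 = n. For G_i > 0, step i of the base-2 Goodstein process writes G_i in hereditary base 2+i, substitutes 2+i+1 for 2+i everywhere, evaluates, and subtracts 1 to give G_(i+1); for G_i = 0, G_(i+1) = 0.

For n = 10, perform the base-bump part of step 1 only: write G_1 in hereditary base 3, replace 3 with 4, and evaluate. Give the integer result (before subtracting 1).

i=0: 10 = 2^(2 + 1) + 2 (b=2); 2→3: 3^(3 + 1) + 3 = 84; 84−1 = 83
i=1: 83 = 3^(3 + 1) + 2 (b=3); 3→4: 4^(4 + 1) + 2 = 1026; 1026−1 = 1025

1026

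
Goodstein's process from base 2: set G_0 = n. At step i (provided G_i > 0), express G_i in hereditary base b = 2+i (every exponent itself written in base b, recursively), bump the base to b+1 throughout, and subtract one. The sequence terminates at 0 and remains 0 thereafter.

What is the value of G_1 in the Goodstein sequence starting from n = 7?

[0] 7 ≡ 2^2 + 2 + 1 (base 2). Lift 3: 31. −1: 30.
[1] 30 ≡ 3^3 + 3 (base 3). Lift 4: 260. −1: 259.

30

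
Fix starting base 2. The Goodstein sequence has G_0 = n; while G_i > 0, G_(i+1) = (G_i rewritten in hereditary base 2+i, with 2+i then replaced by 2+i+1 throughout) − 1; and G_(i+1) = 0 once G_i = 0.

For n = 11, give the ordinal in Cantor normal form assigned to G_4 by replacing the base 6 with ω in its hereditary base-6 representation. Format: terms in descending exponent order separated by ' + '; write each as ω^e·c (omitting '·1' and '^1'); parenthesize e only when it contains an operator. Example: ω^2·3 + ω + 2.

ω^(ω + 1) + 1

[0] 11 ≡ 2^(2 + 1) + 2 + 1 (base 2). Lift 3: 85. −1: 84.
[1] 84 ≡ 3^(3 + 1) + 3 (base 3). Lift 4: 1028. −1: 1027.
[2] 1027 ≡ 4^(4 + 1) + 3 (base 4). Lift 5: 15628. −1: 15627.
[3] 15627 ≡ 5^(5 + 1) + 2 (base 5). Lift 6: 279938. −1: 279937.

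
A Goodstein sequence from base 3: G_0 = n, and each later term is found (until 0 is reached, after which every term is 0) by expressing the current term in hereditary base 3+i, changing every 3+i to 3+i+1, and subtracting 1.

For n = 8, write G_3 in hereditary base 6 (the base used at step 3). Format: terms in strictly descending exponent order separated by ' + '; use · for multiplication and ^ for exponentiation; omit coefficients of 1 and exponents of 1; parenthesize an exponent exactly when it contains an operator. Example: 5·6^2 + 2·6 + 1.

8 —HB3→ 2·3 + 2 —bump→ 2·4 + 2 = 10 —(−1)→ 9
9 —HB4→ 2·4 + 1 —bump→ 2·5 + 1 = 11 —(−1)→ 10
10 —HB5→ 2·5 —bump→ 2·6 = 12 —(−1)→ 11
11 —HB6→ 6 + 5 —bump→ 7 + 5 = 12 —(−1)→ 11

6 + 5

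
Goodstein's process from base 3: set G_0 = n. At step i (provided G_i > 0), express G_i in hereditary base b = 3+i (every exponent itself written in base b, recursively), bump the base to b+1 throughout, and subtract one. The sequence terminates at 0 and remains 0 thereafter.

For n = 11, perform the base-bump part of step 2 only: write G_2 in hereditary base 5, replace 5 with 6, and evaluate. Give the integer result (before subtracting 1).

base 3: 11 = 3^2 + 2; at 4: 4^2 + 2 = 18; next = 17
base 4: 17 = 4^2 + 1; at 5: 5^2 + 1 = 26; next = 25
base 5: 25 = 5^2; at 6: 6^2 = 36; next = 35

36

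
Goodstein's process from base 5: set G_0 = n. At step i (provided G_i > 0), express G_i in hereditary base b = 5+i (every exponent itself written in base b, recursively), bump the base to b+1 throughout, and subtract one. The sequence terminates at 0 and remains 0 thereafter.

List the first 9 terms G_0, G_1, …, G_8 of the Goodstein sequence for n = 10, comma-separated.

10, 11, 11, 11, 11, 11, 11, 11, 10

(0) 10|_5 = 2·5 ↦ 2·6|_6 = 12 ⇒ 11
(1) 11|_6 = 6 + 5 ↦ 7 + 5|_7 = 12 ⇒ 11
(2) 11|_7 = 7 + 4 ↦ 8 + 4|_8 = 12 ⇒ 11
(3) 11|_8 = 8 + 3 ↦ 9 + 3|_9 = 12 ⇒ 11
(4) 11|_9 = 9 + 2 ↦ 10 + 2|_10 = 12 ⇒ 11
(5) 11|_10 = 10 + 1 ↦ 11 + 1|_11 = 12 ⇒ 11
(6) 11|_11 = 11 ↦ 12|_12 = 12 ⇒ 11
(7) 11|_12 = 11 ↦ 11|_13 = 11 ⇒ 10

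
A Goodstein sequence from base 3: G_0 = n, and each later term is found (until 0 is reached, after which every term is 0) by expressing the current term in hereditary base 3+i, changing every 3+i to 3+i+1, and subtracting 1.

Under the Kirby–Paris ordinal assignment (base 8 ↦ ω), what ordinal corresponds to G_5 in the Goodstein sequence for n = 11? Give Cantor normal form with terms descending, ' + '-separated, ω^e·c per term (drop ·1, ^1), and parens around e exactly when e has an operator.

step 0: 11 = 3^2 + 2; sub 4 for 3: 4^2 + 2; = 18; G_1 = 18−1 = 17
step 1: 17 = 4^2 + 1; sub 5 for 4: 5^2 + 1; = 26; G_2 = 26−1 = 25
step 2: 25 = 5^2; sub 6 for 5: 6^2; = 36; G_3 = 36−1 = 35
step 3: 35 = 5·6 + 5; sub 7 for 6: 5·7 + 5; = 40; G_4 = 40−1 = 39
step 4: 39 = 5·7 + 4; sub 8 for 7: 5·8 + 4; = 44; G_5 = 44−1 = 43
step 5: 43 = 5·8 + 3; sub 9 for 8: 5·9 + 3; = 48; G_6 = 48−1 = 47

ω·5 + 3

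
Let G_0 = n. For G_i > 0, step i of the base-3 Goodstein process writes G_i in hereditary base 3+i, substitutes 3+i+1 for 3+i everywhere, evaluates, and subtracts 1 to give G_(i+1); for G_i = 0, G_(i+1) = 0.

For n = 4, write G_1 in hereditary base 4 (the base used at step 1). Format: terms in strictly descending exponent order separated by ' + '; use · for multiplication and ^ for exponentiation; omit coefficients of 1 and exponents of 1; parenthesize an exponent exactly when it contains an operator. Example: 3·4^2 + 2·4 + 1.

4

i=0: 4 = 3 + 1 (b=3); 3→4: 4 + 1 = 5; 5−1 = 4
i=1: 4 = 4 (b=4); 4→5: 5 = 5; 5−1 = 4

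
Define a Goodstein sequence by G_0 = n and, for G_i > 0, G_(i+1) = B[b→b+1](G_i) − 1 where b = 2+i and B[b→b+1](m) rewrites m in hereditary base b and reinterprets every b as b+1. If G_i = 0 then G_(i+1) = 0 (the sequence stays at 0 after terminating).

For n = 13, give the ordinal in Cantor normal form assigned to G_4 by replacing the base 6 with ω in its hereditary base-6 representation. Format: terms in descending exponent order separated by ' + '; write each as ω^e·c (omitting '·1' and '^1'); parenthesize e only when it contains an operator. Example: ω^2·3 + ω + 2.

step 0: 13 = 2^(2 + 1) + 2^2 + 1; sub 3 for 2: 3^(3 + 1) + 3^3 + 1; = 109; G_1 = 109−1 = 108
step 1: 108 = 3^(3 + 1) + 3^3; sub 4 for 3: 4^(4 + 1) + 4^4; = 1280; G_2 = 1280−1 = 1279
step 2: 1279 = 4^(4 + 1) + 3·4^3 + 3·4^2 + 3·4 + 3; sub 5 for 4: 5^(5 + 1) + 3·5^3 + 3·5^2 + 3·5 + 3; = 16093; G_3 = 16093−1 = 16092
step 3: 16092 = 5^(5 + 1) + 3·5^3 + 3·5^2 + 3·5 + 2; sub 6 for 5: 6^(6 + 1) + 3·6^3 + 3·6^2 + 3·6 + 2; = 280712; G_4 = 280712−1 = 280711
step 4: 280711 = 6^(6 + 1) + 3·6^3 + 3·6^2 + 3·6 + 1; sub 7 for 6: 7^(7 + 1) + 3·7^3 + 3·7^2 + 3·7 + 1; = 5765999; G_5 = 5765999−1 = 5765998

ω^(ω + 1) + ω^3·3 + ω^2·3 + ω·3 + 1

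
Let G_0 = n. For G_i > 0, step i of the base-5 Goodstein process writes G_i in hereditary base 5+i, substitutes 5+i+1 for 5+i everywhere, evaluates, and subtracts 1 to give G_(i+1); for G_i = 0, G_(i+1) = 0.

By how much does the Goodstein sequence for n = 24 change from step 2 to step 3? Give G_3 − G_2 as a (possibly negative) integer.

3

24 —HB5→ 4·5 + 4 —bump→ 4·6 + 4 = 28 —(−1)→ 27
27 —HB6→ 4·6 + 3 —bump→ 4·7 + 3 = 31 —(−1)→ 30
30 —HB7→ 4·7 + 2 —bump→ 4·8 + 2 = 34 —(−1)→ 33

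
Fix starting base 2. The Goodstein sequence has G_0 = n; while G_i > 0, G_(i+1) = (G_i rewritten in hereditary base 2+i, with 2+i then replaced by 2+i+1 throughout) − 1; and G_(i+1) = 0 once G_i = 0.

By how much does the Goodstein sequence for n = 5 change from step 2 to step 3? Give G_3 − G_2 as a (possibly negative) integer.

212

base 2: 5 = 2^2 + 1; at 3: 3^3 + 1 = 28; next = 27
base 3: 27 = 3^3; at 4: 4^4 = 256; next = 255
base 4: 255 = 3·4^3 + 3·4^2 + 3·4 + 3; at 5: 3·5^3 + 3·5^2 + 3·5 + 3 = 468; next = 467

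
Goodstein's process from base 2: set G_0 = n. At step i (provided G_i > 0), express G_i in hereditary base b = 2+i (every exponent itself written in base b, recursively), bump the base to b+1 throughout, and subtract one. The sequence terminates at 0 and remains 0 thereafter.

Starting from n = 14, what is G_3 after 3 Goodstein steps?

18750

14 —HB2→ 2^(2 + 1) + 2^2 + 2 —bump→ 3^(3 + 1) + 3^3 + 3 = 111 —(−1)→ 110
110 —HB3→ 3^(3 + 1) + 3^3 + 2 —bump→ 4^(4 + 1) + 4^4 + 2 = 1282 —(−1)→ 1281
1281 —HB4→ 4^(4 + 1) + 4^4 + 1 —bump→ 5^(5 + 1) + 5^5 + 1 = 18751 —(−1)→ 18750
18750 —HB5→ 5^(5 + 1) + 5^5 —bump→ 6^(6 + 1) + 6^6 = 326592 —(−1)→ 326591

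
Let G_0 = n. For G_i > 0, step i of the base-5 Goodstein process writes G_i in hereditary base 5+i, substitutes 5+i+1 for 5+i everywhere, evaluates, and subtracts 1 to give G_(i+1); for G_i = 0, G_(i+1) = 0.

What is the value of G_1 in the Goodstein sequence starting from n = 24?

27

base 5: 24 = 4·5 + 4; at 6: 4·6 + 4 = 28; next = 27
base 6: 27 = 4·6 + 3; at 7: 4·7 + 3 = 31; next = 30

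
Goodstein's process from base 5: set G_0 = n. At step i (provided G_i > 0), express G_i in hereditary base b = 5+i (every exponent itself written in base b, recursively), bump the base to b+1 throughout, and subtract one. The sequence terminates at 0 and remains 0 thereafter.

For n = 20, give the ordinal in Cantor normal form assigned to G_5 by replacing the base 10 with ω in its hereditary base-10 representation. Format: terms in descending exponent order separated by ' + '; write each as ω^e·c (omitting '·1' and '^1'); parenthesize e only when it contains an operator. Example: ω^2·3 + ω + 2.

[0] 20 ≡ 4·5 (base 5). Lift 6: 24. −1: 23.
[1] 23 ≡ 3·6 + 5 (base 6). Lift 7: 26. −1: 25.
[2] 25 ≡ 3·7 + 4 (base 7). Lift 8: 28. −1: 27.
[3] 27 ≡ 3·8 + 3 (base 8). Lift 9: 30. −1: 29.
[4] 29 ≡ 3·9 + 2 (base 9). Lift 10: 32. −1: 31.

ω·3 + 1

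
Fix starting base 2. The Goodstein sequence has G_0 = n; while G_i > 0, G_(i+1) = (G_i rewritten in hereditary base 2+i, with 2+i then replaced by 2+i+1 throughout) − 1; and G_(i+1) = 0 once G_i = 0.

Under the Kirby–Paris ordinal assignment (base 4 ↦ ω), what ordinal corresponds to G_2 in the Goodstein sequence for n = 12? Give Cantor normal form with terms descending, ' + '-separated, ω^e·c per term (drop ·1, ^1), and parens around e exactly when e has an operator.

ω^(ω + 1) + ω^2·2 + ω·2 + 1

[0] 12 ≡ 2^(2 + 1) + 2^2 (base 2). Lift 3: 108. −1: 107.
[1] 107 ≡ 3^(3 + 1) + 2·3^2 + 2·3 + 2 (base 3). Lift 4: 1066. −1: 1065.
[2] 1065 ≡ 4^(4 + 1) + 2·4^2 + 2·4 + 1 (base 4). Lift 5: 15686. −1: 15685.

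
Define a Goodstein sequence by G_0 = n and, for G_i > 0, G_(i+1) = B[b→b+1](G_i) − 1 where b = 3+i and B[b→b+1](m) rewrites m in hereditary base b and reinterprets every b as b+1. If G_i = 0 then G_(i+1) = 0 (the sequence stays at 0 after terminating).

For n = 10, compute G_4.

G_0=10  [base 3] 3^2 + 1  →[3↦4]→  4^2 + 1 = 17  −1 ⇒ G_1=16
G_1=16  [base 4] 4^2  →[4↦5]→  5^2 = 25  −1 ⇒ G_2=24
G_2=24  [base 5] 4·5 + 4  →[5↦6]→  4·6 + 4 = 28  −1 ⇒ G_3=27
G_3=27  [base 6] 4·6 + 3  →[6↦7]→  4·7 + 3 = 31  −1 ⇒ G_4=30
G_4=30  [base 7] 4·7 + 2  →[7↦8]→  4·8 + 2 = 34  −1 ⇒ G_5=33

30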